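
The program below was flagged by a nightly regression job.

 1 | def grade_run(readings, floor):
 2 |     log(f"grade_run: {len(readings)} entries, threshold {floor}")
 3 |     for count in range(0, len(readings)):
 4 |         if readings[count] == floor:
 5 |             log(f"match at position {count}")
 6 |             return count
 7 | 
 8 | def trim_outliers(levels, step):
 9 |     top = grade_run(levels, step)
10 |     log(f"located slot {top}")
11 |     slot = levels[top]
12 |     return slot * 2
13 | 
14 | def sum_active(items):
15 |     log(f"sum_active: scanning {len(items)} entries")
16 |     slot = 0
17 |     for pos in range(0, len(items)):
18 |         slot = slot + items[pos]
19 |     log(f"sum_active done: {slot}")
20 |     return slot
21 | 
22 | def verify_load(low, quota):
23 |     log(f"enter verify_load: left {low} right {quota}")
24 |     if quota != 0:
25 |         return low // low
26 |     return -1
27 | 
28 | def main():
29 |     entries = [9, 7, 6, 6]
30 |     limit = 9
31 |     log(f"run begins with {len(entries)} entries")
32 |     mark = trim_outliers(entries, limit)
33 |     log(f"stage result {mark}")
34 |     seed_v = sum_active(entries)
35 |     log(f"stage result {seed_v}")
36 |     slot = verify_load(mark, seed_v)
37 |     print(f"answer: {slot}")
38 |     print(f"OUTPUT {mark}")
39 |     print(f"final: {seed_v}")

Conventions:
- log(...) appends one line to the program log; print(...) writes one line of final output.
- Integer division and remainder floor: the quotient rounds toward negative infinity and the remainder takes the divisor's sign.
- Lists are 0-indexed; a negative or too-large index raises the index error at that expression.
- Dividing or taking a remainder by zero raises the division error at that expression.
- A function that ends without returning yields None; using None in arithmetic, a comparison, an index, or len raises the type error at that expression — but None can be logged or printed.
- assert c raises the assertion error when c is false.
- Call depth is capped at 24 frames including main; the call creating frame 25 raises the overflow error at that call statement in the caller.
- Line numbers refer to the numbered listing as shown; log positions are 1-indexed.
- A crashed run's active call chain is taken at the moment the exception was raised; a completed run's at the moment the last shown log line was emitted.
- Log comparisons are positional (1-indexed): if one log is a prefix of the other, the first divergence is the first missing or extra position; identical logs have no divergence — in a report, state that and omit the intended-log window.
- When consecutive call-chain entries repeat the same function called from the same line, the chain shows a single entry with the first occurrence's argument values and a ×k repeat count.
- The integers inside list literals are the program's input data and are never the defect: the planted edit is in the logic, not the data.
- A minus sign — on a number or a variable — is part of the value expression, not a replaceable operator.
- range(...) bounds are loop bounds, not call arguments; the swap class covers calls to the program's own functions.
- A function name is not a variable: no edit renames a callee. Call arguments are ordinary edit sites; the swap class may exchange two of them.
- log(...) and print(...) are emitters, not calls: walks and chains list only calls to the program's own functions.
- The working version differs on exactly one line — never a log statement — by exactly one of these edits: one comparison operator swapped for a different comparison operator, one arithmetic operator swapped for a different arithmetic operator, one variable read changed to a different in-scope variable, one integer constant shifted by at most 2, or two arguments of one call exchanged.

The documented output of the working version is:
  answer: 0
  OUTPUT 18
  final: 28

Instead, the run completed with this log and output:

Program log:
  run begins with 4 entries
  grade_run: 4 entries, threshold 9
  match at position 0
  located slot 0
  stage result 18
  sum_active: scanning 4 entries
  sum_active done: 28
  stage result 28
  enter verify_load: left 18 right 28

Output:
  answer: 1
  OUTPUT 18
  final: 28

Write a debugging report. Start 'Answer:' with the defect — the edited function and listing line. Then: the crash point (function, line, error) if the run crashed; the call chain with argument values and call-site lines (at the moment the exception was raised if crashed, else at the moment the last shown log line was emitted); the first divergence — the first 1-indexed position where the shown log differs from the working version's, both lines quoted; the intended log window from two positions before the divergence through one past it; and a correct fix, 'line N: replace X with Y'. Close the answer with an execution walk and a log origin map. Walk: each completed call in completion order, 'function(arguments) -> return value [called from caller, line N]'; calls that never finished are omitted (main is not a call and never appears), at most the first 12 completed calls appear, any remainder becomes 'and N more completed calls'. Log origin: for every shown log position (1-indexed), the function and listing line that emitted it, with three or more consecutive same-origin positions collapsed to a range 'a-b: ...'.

Answer: the defect is in verify_load at line 25.
Key fact: Every logged value matches the working version; the printed result is what differs.
Call chain: main -> verify_load(18, 28) (called at line 36).
First divergence: none — the logs agree in full.
Execution walk:
  grade_run([9, 7, 6, 6], 9) -> 0  [called from trim_outliers, line 9]
  trim_outliers([9, 7, 6, 6], 9) -> 18  [called from main, line 32]
  sum_active([9, 7, 6, 6]) -> 28  [called from main, line 34]
  verify_load(18, 28) -> 1  [called from main, line 36]
Origin of each log line:
  1: from main, line 31
  2: from grade_run, line 2
  3: from grade_run, line 5
  4: from trim_outliers, line 10
  5: from main, line 33
  6: from sum_active, line 15
  7: from sum_active, line 19
  8: from main, line 35
  9: from verify_load, line 23
A correct fix: line 25: replace `low // low` with `low // quota`.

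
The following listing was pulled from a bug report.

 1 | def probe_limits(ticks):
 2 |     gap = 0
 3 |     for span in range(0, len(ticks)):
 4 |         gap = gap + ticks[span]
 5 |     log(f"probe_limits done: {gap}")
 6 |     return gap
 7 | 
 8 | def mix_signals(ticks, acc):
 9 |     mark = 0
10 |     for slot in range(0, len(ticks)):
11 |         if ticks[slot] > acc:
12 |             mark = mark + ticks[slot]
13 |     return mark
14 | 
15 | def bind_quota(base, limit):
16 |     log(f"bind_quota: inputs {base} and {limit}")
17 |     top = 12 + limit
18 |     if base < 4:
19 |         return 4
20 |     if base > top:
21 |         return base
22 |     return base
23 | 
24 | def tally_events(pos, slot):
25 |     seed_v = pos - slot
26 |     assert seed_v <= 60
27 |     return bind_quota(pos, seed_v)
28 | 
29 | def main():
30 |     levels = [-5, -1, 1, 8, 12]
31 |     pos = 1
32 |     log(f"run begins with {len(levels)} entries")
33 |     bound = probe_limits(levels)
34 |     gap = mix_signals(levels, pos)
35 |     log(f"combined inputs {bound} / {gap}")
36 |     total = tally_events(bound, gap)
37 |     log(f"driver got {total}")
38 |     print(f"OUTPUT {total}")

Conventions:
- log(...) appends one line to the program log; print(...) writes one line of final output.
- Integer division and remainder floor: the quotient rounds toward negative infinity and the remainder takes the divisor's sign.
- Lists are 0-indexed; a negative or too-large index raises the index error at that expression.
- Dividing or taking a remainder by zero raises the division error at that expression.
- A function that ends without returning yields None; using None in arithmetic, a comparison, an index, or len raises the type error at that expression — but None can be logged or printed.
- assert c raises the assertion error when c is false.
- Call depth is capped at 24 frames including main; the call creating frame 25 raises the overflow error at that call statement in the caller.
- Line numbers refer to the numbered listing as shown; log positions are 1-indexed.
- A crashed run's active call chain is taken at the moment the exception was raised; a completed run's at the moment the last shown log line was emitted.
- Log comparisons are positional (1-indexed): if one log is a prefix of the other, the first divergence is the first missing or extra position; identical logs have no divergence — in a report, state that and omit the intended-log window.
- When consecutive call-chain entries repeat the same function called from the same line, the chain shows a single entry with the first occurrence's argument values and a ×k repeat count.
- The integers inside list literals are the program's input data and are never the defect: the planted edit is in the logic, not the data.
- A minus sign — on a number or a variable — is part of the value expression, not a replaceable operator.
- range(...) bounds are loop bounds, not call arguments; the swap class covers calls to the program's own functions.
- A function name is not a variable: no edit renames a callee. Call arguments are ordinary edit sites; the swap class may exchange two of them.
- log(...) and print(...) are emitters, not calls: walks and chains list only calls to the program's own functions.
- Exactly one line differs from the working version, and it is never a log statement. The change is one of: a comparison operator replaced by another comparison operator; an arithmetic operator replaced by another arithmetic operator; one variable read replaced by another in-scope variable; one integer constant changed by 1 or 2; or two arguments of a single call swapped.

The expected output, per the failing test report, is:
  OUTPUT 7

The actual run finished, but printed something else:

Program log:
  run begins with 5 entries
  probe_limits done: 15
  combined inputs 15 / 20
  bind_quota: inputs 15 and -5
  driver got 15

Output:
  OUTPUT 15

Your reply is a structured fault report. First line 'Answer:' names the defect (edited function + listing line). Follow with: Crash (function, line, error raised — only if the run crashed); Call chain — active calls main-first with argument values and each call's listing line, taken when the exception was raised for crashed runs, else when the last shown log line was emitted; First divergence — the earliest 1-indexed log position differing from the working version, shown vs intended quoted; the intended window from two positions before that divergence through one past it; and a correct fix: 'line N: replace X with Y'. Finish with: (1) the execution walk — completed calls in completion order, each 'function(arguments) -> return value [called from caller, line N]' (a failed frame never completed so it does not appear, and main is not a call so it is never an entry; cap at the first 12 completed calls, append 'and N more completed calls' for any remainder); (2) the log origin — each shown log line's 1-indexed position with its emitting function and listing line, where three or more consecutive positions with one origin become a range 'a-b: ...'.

Answer: the defect is in bind_quota at line 21.
The tell: At log position 5 the runs split — shown 'driver got 15', but the working version logs 'driver got 7'.
Call chain: main.
First divergence: position 5 — shown 'driver got 15', intended 'driver got 7'.
Intended log window:
  3: combined inputs 15 / 20
  4: bind_quota: inputs 15 and -5
  5: driver got 7
Execution walk:
  probe_limits([-5, -1, 1, 8, 12]) -> 15  [called from main, line 33]
  mix_signals([-5, -1, 1, 8, 12], 1) -> 20  [called from main, line 34]
  bind_quota(15, -5) -> 15  [called from tally_events, line 27]
  tally_events(15, 20) -> 15  [called from main, line 36]
Log origins:
  1: from main, line 32
  2: from probe_limits, line 5
  3: from main, line 35
  4: from bind_quota, line 16
  5: from main, line 37
A correct fix: line 21: replace `base` with `top`.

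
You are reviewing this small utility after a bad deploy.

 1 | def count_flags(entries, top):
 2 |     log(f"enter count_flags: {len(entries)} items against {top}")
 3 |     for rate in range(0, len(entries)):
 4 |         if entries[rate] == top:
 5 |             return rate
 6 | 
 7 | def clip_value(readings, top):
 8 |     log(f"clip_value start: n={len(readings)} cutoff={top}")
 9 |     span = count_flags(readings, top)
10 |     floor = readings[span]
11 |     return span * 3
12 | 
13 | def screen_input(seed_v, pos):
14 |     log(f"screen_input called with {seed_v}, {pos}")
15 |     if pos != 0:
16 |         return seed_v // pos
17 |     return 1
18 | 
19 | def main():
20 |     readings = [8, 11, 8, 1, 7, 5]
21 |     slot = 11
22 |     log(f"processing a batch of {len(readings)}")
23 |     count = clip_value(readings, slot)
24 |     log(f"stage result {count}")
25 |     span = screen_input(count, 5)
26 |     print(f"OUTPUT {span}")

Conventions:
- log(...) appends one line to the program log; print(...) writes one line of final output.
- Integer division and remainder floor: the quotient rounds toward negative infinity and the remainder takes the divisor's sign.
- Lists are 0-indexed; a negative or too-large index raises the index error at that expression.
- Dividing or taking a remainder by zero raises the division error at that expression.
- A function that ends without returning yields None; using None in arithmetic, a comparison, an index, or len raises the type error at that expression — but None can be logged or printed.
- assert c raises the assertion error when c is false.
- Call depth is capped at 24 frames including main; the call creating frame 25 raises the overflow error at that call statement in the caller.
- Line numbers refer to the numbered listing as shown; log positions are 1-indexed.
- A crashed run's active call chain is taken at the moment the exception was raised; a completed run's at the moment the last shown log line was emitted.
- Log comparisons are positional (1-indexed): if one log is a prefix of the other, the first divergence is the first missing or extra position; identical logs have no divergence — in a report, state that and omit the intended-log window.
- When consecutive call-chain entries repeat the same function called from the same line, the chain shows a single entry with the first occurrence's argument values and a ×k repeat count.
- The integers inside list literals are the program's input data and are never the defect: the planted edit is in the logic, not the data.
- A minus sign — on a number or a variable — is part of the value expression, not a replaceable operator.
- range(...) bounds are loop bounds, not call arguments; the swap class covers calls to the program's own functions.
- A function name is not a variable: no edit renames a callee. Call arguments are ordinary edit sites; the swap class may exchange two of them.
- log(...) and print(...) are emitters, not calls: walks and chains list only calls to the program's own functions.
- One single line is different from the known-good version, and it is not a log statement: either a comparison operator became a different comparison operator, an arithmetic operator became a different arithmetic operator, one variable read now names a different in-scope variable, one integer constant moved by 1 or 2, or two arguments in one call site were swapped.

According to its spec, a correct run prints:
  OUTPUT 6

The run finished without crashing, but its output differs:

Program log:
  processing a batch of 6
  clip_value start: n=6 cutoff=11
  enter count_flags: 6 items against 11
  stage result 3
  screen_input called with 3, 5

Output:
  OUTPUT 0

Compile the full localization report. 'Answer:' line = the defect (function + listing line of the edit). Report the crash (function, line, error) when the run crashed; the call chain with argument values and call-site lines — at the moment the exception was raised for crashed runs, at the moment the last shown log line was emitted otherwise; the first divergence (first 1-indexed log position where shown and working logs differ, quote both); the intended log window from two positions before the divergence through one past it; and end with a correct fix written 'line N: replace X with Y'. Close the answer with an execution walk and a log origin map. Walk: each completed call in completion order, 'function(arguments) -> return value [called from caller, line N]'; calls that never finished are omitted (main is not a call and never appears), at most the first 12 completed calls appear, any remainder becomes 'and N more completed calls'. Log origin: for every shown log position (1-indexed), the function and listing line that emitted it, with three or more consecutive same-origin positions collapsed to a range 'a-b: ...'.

Answer: the defect is in clip_value at line 11.
Key fact: Everything matches until log position 4, which reads 'stage result 3' in place of 'stage result 33'.
Call chain: main -> screen_input(3, 5) (called at line 25).
First divergence: position 4 — the shown line 'stage result 3' should read 'stage result 33'.
Intended log window:
  2: clip_value start: n=6 cutoff=11
  3: enter count_flags: 6 items against 11
  4: stage result 33
  5: screen_input called with 33, 5
Execution walk:
  count_flags([8, 11, 8, 1, 7, 5], 11) -> 1  [called from clip_value, line 9]
  clip_value([8, 11, 8, 1, 7, 5], 11) -> 3  [called from main, line 23]
  screen_input(3, 5) -> 0  [called from main, line 25]
Log origin:
  1: logged in main at line 22
  2: logged in clip_value at line 8
  3: logged in count_flags at line 2
  4: logged in main at line 24
  5: logged in screen_input at line 14
A correct fix: line 11: replace `span` with `floor`.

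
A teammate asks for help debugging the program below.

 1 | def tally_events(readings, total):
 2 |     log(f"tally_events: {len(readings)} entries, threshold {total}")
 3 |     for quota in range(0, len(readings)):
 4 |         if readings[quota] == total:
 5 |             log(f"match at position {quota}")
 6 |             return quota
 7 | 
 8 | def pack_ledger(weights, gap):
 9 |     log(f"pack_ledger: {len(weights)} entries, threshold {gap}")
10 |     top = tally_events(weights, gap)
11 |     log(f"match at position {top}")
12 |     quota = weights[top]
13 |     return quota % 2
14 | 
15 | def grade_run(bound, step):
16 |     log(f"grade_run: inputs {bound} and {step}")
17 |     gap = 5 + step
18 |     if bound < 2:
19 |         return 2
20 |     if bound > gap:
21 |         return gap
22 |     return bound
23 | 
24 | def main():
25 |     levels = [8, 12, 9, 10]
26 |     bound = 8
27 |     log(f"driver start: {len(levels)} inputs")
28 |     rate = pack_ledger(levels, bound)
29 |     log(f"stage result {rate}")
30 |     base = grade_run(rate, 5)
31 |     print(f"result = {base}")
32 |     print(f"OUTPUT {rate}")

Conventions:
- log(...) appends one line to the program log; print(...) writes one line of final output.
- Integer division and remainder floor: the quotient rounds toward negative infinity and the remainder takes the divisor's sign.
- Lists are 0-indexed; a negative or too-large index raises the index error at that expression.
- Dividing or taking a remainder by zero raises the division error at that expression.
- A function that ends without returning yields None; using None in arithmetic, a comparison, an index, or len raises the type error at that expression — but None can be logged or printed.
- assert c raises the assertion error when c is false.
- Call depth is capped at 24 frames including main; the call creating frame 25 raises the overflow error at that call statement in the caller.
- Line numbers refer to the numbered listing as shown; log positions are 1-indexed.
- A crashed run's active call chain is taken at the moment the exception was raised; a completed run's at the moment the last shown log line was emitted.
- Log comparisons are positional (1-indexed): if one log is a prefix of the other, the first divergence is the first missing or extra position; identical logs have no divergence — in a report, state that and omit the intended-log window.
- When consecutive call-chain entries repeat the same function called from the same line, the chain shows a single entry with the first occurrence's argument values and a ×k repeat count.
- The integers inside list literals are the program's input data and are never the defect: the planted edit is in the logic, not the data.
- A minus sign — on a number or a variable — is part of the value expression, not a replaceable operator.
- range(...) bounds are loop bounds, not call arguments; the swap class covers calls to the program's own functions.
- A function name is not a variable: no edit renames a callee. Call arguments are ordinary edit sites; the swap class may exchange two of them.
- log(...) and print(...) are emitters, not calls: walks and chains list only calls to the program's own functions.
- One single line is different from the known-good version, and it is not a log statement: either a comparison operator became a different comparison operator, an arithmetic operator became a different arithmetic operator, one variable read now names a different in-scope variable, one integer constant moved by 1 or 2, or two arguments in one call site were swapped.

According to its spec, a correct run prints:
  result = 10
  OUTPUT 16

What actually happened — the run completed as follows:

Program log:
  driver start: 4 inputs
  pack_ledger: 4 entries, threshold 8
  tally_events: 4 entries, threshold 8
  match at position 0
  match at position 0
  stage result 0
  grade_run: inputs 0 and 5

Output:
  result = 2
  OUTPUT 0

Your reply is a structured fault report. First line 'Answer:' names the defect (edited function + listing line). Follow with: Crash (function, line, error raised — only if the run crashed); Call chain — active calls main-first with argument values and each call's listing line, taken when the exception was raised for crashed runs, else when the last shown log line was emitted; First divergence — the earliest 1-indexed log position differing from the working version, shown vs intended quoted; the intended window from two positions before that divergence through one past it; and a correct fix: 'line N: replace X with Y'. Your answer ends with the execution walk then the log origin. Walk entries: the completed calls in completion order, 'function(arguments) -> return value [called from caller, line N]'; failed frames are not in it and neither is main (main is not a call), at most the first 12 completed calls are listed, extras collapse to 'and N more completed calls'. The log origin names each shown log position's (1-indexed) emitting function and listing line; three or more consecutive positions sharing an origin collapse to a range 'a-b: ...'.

Answer: the defect is in pack_ledger at line 13.
The tell: The log first diverges at position 6: the faulty run prints 'stage result 0' where the working version prints 'stage result 16'.
Call chain: main -> grade_run(0, 5) (called at line 30).
First divergence: at position 6 the run shows 'stage result 0' where the working version logs 'stage result 16'.
Intended log window:
  4: match at position 0
  5: match at position 0
  6: stage result 16
  7: grade_run: inputs 16 and 5
Execution walk:
  tally_events([8, 12, 9, 10], 8) -> 0  [called from pack_ledger, line 10]
  pack_ledger([8, 12, 9, 10], 8) -> 0  [called from main, line 28]
  grade_run(0, 5) -> 2  [called from main, line 30]
Log line origins:
  1: emitted by main (line 27)
  2: emitted by pack_ledger (line 9)
  3: emitted by tally_events (line 2)
  4: emitted by tally_events (line 5)
  5: emitted by pack_ledger (line 11)
  6: emitted by main (line 29)
  7: emitted by grade_run (line 16)
A correct fix: line 13: replace `%` with `*`.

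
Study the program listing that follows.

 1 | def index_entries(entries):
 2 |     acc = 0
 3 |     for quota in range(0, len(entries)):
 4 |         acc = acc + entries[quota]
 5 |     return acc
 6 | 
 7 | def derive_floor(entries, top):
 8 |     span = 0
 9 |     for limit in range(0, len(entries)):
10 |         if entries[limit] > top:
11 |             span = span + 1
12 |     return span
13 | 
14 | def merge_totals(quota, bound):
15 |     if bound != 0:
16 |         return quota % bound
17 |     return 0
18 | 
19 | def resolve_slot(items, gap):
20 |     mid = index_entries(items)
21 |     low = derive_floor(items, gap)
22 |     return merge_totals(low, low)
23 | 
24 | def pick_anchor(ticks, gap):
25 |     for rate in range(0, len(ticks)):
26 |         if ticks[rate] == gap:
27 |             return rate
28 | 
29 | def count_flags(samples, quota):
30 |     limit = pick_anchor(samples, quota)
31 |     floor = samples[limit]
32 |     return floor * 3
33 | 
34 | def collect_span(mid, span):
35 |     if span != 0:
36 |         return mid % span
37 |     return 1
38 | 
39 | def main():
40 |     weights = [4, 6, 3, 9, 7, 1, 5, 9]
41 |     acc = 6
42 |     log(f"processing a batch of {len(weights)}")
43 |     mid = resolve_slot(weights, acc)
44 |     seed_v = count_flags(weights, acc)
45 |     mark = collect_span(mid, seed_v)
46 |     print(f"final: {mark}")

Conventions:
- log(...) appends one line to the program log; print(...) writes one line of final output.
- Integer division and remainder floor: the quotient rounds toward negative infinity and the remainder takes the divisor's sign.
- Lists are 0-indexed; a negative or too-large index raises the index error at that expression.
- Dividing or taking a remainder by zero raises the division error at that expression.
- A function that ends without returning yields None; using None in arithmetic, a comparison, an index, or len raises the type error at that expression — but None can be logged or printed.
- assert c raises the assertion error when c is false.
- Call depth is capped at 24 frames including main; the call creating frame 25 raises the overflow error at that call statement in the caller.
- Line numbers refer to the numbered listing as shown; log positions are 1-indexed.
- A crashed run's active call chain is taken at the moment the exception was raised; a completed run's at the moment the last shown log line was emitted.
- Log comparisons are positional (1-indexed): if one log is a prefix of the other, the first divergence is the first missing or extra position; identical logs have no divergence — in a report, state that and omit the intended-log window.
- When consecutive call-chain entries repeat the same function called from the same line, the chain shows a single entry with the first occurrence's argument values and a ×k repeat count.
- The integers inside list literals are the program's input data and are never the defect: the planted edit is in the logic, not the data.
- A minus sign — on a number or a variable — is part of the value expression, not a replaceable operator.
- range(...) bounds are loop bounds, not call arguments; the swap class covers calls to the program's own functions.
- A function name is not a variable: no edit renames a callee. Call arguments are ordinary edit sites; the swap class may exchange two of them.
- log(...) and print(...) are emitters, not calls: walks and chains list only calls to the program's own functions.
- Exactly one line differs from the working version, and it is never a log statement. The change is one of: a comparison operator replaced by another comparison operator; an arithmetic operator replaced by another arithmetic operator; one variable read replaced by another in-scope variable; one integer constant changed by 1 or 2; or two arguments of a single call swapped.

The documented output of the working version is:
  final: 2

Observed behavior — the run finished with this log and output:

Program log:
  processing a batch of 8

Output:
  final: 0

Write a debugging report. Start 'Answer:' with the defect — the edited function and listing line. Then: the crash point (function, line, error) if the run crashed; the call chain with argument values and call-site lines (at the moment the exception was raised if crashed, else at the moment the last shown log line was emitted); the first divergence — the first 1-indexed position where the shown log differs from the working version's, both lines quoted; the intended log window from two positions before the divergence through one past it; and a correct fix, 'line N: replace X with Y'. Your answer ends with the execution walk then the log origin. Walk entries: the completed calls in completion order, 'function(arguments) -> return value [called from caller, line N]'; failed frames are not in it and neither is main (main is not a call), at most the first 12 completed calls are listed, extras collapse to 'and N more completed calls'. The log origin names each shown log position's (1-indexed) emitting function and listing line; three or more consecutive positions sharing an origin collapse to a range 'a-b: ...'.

Answer: the defect is in resolve_slot at line 22.
The tell: The two runs log identically and part ways only at the printed values.
Call chain: main.
First divergence: there is none — every log position agrees.
Execution walk:
  index_entries([4, 6, 3, 9, 7, 1, 5, 9]) -> 44  [called from resolve_slot, line 20]
  derive_floor([4, 6, 3, 9, 7, 1, 5, 9], 6) -> 3  [called from resolve_slot, line 21]
  merge_totals(3, 3) -> 0  [called from resolve_slot, line 22]
  resolve_slot([4, 6, 3, 9, 7, 1, 5, 9], 6) -> 0  [called from main, line 43]
  pick_anchor([4, 6, 3, 9, 7, 1, 5, 9], 6) -> 1  [called from count_flags, line 30]
  count_flags([4, 6, 3, 9, 7, 1, 5, 9], 6) -> 18  [called from main, line 44]
  collect_span(0, 18) -> 0  [called from main, line 45]
Log line origins:
  1: emitted by main (line 42)
A correct fix: line 22: replace `merge_totals(low, low)` with `merge_totals(mid, low)`.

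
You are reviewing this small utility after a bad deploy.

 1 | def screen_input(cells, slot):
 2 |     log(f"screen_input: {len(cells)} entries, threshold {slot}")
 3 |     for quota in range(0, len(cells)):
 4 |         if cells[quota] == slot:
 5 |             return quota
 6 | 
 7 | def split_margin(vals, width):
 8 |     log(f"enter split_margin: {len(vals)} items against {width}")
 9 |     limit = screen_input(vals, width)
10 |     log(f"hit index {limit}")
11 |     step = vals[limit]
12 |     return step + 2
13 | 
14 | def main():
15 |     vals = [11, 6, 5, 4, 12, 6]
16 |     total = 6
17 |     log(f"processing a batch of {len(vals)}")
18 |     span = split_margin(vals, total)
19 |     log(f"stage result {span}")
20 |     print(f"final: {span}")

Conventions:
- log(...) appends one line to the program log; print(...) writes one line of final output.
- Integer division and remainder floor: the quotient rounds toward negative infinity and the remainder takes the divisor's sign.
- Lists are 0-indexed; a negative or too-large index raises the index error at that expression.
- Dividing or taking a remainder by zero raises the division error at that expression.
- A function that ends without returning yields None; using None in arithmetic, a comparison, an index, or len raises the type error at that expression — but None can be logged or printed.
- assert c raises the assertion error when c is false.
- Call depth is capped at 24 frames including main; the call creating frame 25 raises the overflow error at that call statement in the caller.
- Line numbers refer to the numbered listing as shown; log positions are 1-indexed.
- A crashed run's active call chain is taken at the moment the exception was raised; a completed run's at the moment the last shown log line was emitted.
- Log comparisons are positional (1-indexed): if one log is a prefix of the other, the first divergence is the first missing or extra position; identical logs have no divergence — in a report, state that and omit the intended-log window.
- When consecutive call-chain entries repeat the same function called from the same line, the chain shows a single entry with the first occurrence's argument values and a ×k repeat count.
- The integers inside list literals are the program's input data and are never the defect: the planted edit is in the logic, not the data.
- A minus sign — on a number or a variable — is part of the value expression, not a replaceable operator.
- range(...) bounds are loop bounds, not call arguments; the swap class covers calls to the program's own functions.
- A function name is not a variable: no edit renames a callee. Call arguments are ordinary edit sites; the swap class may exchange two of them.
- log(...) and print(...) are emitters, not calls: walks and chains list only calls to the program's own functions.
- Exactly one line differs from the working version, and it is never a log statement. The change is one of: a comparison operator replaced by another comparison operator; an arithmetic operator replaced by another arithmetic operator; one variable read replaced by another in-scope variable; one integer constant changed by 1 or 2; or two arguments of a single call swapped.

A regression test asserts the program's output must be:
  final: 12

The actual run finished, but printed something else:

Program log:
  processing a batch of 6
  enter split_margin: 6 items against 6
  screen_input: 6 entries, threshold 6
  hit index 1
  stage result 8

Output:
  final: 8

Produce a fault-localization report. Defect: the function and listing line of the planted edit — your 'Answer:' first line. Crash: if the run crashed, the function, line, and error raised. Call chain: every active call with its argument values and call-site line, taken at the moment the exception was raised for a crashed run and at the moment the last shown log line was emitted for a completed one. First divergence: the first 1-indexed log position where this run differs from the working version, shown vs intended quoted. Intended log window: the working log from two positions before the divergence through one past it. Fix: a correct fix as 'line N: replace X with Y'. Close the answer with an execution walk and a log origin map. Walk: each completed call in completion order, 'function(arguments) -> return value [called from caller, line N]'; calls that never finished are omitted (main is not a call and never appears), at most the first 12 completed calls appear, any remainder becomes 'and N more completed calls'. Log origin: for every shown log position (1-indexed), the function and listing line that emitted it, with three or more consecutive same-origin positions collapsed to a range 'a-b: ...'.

Answer: the defect is in split_margin at line 12.
Key observation: Log line 5 is where behavior first shows: 'stage result 8' appears instead of 'stage result 12'.
Call chain: main.
First divergence: position 5; shown 'stage result 8' vs intended 'stage result 12'.
Intended log window:
  3: screen_input: 6 entries, threshold 6
  4: hit index 1
  5: stage result 12
Execution walk:
  screen_input([11, 6, 5, 4, 12, 6], 6) -> 1  [called from split_margin, line 9]
  split_margin([11, 6, 5, 4, 12, 6], 6) -> 8  [called from main, line 18]
Log origin:
  1 — main, line 17
  2 — split_margin, line 8
  3 — screen_input, line 2
  4 — split_margin, line 10
  5 — main, line 19
A correct fix: line 12: replace `+` with `*`.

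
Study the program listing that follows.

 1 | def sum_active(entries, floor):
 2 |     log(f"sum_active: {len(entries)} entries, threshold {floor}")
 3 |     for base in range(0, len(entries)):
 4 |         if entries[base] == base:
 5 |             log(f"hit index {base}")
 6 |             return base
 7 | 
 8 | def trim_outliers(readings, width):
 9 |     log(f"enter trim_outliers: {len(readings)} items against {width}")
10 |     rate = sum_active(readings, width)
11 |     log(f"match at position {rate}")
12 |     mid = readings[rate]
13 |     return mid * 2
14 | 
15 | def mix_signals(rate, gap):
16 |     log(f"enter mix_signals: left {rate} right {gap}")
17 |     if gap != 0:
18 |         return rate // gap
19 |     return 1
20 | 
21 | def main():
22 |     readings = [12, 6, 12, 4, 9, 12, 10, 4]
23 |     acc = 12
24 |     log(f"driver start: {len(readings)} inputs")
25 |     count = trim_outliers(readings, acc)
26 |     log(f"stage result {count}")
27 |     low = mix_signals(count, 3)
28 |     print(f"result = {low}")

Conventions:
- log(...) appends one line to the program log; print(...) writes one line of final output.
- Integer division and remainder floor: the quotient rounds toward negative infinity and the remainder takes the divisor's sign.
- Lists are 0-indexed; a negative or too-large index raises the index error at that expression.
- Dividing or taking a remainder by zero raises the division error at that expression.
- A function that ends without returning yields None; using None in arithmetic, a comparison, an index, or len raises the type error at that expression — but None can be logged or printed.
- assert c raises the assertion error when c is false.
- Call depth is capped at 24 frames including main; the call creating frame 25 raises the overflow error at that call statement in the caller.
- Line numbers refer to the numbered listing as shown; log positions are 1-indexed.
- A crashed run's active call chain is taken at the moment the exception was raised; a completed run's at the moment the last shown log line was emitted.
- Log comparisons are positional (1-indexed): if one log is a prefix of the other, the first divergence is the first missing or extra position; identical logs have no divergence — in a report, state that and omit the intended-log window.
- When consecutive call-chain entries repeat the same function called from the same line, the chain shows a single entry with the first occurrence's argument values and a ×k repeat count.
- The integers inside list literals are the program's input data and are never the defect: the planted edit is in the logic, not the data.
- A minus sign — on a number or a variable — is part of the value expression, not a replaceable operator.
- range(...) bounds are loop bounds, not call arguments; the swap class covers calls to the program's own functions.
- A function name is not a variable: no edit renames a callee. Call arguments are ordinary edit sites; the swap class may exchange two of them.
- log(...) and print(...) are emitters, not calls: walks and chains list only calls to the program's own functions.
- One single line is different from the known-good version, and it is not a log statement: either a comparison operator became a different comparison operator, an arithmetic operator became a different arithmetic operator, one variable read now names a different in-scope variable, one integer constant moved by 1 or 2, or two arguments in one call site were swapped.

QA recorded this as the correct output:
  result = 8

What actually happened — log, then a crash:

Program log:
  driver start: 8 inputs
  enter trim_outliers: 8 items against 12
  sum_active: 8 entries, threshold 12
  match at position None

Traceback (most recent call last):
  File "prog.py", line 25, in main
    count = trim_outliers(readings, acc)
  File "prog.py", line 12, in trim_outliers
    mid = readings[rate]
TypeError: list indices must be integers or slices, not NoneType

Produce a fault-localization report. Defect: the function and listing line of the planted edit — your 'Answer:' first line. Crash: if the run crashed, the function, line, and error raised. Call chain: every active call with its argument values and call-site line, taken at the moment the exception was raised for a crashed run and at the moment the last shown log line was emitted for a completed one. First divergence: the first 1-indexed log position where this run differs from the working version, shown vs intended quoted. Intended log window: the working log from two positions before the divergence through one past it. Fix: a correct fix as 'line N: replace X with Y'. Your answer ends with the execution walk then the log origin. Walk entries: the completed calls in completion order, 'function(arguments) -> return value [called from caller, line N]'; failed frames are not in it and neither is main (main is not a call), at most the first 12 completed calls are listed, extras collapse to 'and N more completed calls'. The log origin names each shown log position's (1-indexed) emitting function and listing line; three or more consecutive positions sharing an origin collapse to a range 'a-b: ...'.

Answer: the defect is in sum_active at line 4.
The tell: The log first diverges at position 4: the faulty run prints 'match at position None' where the working version prints 'hit index 0'.
Crash: trim_outliers, line 12, TypeError.
Call chain: main -> trim_outliers([12, 6, 12, 4, 9, 12, 10, 4], 12) (called at line 25).
First divergence: position 4 — shown 'match at position None', intended 'hit index 0'.
Intended log window:
  2: enter trim_outliers: 8 items against 12
  3: sum_active: 8 entries, threshold 12
  4: hit index 0
  5: match at position 0
Execution walk:
  sum_active([12, 6, 12, 4, 9, 12, 10, 4], 12) -> None  [called from trim_outliers, line 10]
Log line origins:
  1: emitted by main (line 24)
  2: emitted by trim_outliers (line 9)
  3: emitted by sum_active (line 2)
  4: emitted by trim_outliers (line 11)
A correct fix: line 4: replace `entries[base] == base` with `entries[base] == floor`.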